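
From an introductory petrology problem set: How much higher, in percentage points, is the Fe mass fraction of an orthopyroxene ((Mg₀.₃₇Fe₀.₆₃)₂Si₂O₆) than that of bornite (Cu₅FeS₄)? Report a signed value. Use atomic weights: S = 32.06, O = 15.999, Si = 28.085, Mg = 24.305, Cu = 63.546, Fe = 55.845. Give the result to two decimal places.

M((Mg₀.₃₇Fe₀.₆₃)₂Si₂O₆) = 240.514 g/mol, so wt% Fe = 70.365/240.514 × 100 = 29.26%.
M(Cu₅FeS₄) = 501.815 g/mol, so wt% Fe = 55.845/501.815 × 100 = 11.13%.
29.26 − 11.13 = 18.13 pp.

18.13 percentage points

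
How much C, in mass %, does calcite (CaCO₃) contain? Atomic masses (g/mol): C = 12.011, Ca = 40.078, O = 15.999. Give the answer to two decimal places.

M(CaCO₃) = 100.086 g/mol.
C contributes 1 × 12.011 = 12.011 g per mole.
12.011/100.086 = 0.1200 → 12.00%.

12.00 mass %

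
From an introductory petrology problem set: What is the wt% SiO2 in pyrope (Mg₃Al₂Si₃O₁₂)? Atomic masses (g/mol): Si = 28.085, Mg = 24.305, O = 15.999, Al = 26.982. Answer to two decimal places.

Molar mass of Mg₃Al₂Si₃O₁₂ = 3·24.305 + 2·26.982 + 3·28.085 + 12·15.999 = 403.122 g/mol.
Each formula unit contains 3 Si, equivalent to 3/1 = 3.0000 mol SiO2.
M(SiO2) = 1×28.085 + 2×15.999 = 60.083 g/mol.
Mass of SiO2 per formula unit = 3.0000 × 60.083 = 180.249 g.
SiO2 wt% = 180.249 / 403.122 × 100 = 44.71%.

44.71 wt%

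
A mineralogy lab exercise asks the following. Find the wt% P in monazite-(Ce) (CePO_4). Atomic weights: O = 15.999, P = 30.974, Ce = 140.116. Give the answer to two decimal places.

13.18 wt%

M(CePO_4) = 235.086 g/mol.
P contributes 1 × 30.974 = 30.974 g per mole.
30.974/235.086 = 0.1318 → 13.18%.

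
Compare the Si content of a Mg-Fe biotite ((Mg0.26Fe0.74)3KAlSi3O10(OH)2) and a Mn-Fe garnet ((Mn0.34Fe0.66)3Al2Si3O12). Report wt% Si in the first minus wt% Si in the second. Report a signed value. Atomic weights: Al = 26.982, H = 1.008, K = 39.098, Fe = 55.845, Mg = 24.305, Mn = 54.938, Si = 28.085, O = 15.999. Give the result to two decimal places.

0.33 percentage points

Si in (Mg0.26Fe0.74)3KAlSi3O10(OH)2: molar mass 487.273 g/mol; 3×28.085 = 84.255 g → 17.29 wt%.
Si in (Mn0.34Fe0.66)3Al2Si3O12: molar mass 496.817 g/mol; 3×28.085 = 84.255 g → 16.96 wt%.
Difference = 17.29 − 16.96 = 0.33 percentage points.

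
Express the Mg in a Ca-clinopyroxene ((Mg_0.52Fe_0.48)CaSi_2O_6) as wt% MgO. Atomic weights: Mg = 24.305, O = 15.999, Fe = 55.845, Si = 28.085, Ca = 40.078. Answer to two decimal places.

9.05 wt%

M((Mg_0.52Fe_0.48)CaSi_2O_6) = 231.686 g/mol; M(MgO) = 40.304 g/mol.
Moles MgO per formula unit = 0.52 Mg ÷ 1 = 0.5200.
MgO fraction = (0.5200 × 40.304) / 231.686 = 20.958/231.686 = 0.0905.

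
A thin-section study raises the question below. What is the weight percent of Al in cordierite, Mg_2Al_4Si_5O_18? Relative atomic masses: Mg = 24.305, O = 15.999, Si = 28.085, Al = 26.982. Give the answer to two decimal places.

M(Mg_2Al_4Si_5O_18) = 584.945 g/mol.
Al contributes 4 × 26.982 = 107.928 g per mole.
107.928/584.945 = 0.1845 → 18.45%.

18.45 weight percent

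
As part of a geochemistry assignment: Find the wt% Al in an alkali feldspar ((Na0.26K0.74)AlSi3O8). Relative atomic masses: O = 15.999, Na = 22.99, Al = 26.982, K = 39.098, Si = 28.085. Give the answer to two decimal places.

M((Na0.26K0.74)AlSi3O8) = 274.139 g/mol.
Al contributes 1 × 26.982 = 26.982 g per mole.
26.982/274.139 = 0.0984 → 9.84%.

9.84 wt%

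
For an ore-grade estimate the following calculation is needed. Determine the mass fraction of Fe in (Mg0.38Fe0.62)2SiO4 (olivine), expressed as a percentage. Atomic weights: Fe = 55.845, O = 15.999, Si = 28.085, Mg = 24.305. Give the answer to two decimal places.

M((Mg0.38Fe0.62)2SiO4) = 179.801 g/mol.
Fe contributes 1.24 × 55.845 = 69.248 g per mole.
69.248/179.801 = 0.3851 → 38.51%.

38.51 wt%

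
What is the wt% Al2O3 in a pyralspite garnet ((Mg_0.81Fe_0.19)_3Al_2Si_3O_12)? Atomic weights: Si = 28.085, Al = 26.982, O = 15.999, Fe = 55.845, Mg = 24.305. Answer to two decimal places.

Formula mass = 421.100 g/mol.
2 Al → 1.0000 mol Al2O3 per formula unit; M(Al2O3) = 101.961, so Al2O3 mass = 101.961 g.
101.961/421.100 × 100 = 24.21 wt%.

24.21 wt%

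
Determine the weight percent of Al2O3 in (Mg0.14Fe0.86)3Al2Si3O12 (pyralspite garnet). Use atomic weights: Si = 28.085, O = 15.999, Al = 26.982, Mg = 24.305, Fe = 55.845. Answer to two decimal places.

M((Mg0.14Fe0.86)3Al2Si3O12) = 484.495 g/mol; M(Al2O3) = 101.961 g/mol.
Moles Al2O3 per formula unit = 2 Al ÷ 2 = 1.0000.
Al2O3 fraction = (1.0000 × 101.961) / 484.495 = 101.961/484.495 = 0.2104.

21.04 wt%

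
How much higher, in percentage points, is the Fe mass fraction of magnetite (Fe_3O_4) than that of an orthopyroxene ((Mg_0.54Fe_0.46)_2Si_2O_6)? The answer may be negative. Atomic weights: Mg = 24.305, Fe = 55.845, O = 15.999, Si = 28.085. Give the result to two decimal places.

50.00 percentage points

First mineral: 167.535 g Fe in 231.531 g formula = 72.36 wt% Fe.
Second mineral: 51.377 g Fe in 229.791 g formula = 22.36 wt% Fe.
72.36% − 22.36% gives a difference of 50.00 percentage points.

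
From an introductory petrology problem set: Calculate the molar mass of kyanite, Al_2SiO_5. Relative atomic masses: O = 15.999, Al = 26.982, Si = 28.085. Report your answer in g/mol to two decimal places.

Al: 2 × 26.982 = 53.9640
Si: 1 × 28.085 = 28.0850
O: 5 × 15.999 = 79.9950
Summing the contributions gives the formula mass.

162.04 g/mol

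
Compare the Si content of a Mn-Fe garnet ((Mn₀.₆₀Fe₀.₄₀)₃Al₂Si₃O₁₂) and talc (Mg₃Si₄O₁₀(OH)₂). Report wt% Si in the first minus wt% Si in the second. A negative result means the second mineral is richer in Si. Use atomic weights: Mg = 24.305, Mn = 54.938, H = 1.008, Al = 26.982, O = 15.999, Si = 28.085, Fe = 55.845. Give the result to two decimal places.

Si in (Mn₀.₆₀Fe₀.₄₀)₃Al₂Si₃O₁₂: molar mass 496.109 g/mol; 3×28.085 = 84.255 g → 16.98 wt%.
Si in Mg₃Si₄O₁₀(OH)₂: molar mass 379.259 g/mol; 4×28.085 = 112.340 g → 29.62 wt%.
Difference = 16.98 − 29.62 = -12.64 percentage points.

-12.64 percentage points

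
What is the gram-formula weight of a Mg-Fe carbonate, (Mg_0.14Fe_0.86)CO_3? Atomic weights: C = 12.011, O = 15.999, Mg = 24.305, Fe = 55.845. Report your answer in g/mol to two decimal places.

M = 0.14·24.305 + 0.86·55.845 + 1·12.011 + 3·15.999

111.44 g/mol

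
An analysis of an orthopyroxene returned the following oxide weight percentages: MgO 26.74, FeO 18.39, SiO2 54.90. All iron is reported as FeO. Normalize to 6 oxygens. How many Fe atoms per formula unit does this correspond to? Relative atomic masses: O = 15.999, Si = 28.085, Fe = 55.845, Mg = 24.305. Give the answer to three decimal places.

MgO: 26.74/40.304 = 0.66346 mol → 0.66346 mol Mg, 0.66346 mol O.
FeO: 18.39/71.844 = 0.25597 mol → 0.25597 mol Fe, 0.25597 mol O.
SiO2: 54.90/60.083 = 0.91374 mol → 0.91374 mol Si, 1.82748 mol O.
Total oxygen = 2.74691 mol. Normalization factor = 6/2.74691 = 2.18427.
Fe per 6 O = 0.25597 × 2.18427 = 0.559.

0.559 Fe apfu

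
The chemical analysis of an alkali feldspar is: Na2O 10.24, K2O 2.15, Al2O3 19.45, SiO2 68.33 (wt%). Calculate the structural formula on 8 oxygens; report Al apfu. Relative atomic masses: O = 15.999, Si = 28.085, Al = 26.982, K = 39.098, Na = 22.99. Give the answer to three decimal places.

1.006 Al apfu

Na2O (M=61.979): mol = 0.16522; Na = 0.33044, O = 0.16522.
K2O (M=94.195): mol = 0.02282; K = 0.04564, O = 0.02282.
Al2O3 (M=101.961): mol = 0.19076; Al = 0.38152, O = 0.57228.
SiO2 (M=60.083): mol = 1.13726; Si = 1.13726, O = 2.27452.
ΣO = 3.03484; factor = 8/ΣO = 2.63605.
Al apfu = 0.38152 × 2.63605 = 1.006.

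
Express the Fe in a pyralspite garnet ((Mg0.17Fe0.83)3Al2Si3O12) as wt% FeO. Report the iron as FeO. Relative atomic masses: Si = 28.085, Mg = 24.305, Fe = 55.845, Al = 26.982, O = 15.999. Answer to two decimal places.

Formula mass = 481.657 g/mol.
2.49 Fe → 2.4900 mol FeO per formula unit; M(FeO) = 71.844, so FeO mass = 178.892 g.
178.892/481.657 × 100 = 37.14 wt%.

37.14 wt%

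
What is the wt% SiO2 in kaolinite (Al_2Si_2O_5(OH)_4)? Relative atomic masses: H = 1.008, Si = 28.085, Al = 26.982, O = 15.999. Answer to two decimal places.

Formula mass = 258.157 g/mol.
2 Si → 2.0000 mol SiO2 per formula unit; M(SiO2) = 60.083, so SiO2 mass = 120.166 g.
120.166/258.157 × 100 = 46.55 wt%.

46.55 wt%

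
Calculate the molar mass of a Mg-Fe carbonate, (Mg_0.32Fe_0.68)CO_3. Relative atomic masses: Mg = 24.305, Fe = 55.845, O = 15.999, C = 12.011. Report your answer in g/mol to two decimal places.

The formula mass is the sum 0.32×24.305 + 0.68×55.845 + 1×12.011 + 3×15.999.

105.76 g/mol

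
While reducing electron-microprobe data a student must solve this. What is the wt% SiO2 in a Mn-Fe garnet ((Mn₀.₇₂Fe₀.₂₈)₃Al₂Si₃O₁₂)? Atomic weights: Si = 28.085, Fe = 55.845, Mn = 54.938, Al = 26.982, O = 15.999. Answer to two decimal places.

M((Mn₀.₇₂Fe₀.₂₈)₃Al₂Si₃O₁₂) = 495.783 g/mol; M(SiO2) = 60.083 g/mol.
Moles SiO2 per formula unit = 3 Si ÷ 1 = 3.0000.
SiO2 fraction = (3.0000 × 60.083) / 495.783 = 180.249/495.783 = 0.3636.

36.36 wt%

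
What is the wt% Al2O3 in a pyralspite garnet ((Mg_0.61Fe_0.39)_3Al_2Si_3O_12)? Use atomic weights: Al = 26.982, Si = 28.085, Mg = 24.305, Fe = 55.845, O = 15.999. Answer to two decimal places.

Molar mass of (Mg_0.61Fe_0.39)_3Al_2Si_3O_12 = 1.83*24.305 + 1.17*55.845 + 2*26.982 + 3*28.085 + 12*15.999 = 440.024 g/mol.
Each formula unit contains 2 Al, equivalent to 2/2 = 1.0000 mol Al2O3.
M(Al2O3) = 2×26.982 + 3×15.999 = 101.961 g/mol.
Mass of Al2O3 per formula unit = 1.0000 × 101.961 = 101.961 g.
Al2O3 wt% = 101.961 / 440.024 × 100 = 23.17%.

23.17 wt%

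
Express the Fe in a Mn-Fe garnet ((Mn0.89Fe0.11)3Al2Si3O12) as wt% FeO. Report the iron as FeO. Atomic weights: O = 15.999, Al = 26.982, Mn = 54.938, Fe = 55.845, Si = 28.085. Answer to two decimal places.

4.79 wt%

M((Mn0.89Fe0.11)3Al2Si3O12) = 495.320 g/mol; M(FeO) = 71.844 g/mol.
Moles FeO per formula unit = 0.33 Fe ÷ 1 = 0.3300.
FeO fraction = (0.3300 × 71.844) / 495.320 = 23.709/495.320 = 0.0479.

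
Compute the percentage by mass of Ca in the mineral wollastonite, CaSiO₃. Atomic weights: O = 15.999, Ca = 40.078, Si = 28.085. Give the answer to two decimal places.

Formula mass = 1*40.078 + 1*28.085 + 3*15.999 = 116.160 g/mol, of which 40.078 g is Ca.
So Ca makes up 40.078/116.160 = 0.3450 of the mass, i.e. 34.50%.

34.50 weight percent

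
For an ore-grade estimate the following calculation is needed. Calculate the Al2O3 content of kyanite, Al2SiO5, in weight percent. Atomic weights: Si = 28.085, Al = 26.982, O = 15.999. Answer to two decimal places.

62.92 wt%

Formula mass = 162.044 g/mol.
2 Al → 1.0000 mol Al2O3 per formula unit; M(Al2O3) = 101.961, so Al2O3 mass = 101.961 g.
101.961/162.044 × 100 = 62.92 wt%.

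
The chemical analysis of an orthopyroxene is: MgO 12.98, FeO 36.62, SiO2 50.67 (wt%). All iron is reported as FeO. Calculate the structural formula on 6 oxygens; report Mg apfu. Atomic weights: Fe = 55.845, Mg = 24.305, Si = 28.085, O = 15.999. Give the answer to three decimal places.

12.98 wt% MgO ÷ 40.304 g/mol = 0.32205 mol, giving 0.32205 Mg and 0.32205 O.
36.62 wt% FeO ÷ 71.844 g/mol = 0.50972 mol, giving 0.50972 Fe and 0.50972 O.
50.67 wt% SiO2 ÷ 60.083 g/mol = 0.84333 mol, giving 0.84333 Si and 1.68666 O.
Oxygen sums to 2.51843; scaling by 6/2.51843 = 2.38244 puts the formula on 6 O.
Mg: 0.32205 × 2.38244 = 0.767 atoms per formula unit.

0.767 Mg apfu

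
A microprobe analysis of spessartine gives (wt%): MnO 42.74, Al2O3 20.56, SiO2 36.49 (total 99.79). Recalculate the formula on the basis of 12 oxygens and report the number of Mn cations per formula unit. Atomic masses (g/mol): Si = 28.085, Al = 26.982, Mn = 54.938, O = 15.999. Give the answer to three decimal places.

MnO: 42.74/70.937 = 0.60251 mol → 0.60251 mol Mn, 0.60251 mol O.
Al2O3: 20.56/101.961 = 0.20165 mol → 0.40330 mol Al, 0.60495 mol O.
SiO2: 36.49/60.083 = 0.60733 mol → 0.60733 mol Si, 1.21466 mol O.
Total oxygen = 2.42212 mol. Normalization factor = 12/2.42212 = 4.95434.
Mn per 12 O = 0.60251 × 4.95434 = 2.985.

2.985 Mn apfu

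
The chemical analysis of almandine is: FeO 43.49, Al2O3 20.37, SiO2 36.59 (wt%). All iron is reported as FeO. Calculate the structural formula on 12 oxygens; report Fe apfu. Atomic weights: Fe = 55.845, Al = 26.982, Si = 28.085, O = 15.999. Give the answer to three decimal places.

FeO (M=71.844): mol = 0.60534; Fe = 0.60534, O = 0.60534.
Al2O3 (M=101.961): mol = 0.19978; Al = 0.39956, O = 0.59934.
SiO2 (M=60.083): mol = 0.60899; Si = 0.60899, O = 1.21798.
ΣO = 2.42266; factor = 12/ΣO = 4.95323.
Fe apfu = 0.60534 × 4.95323 = 2.998.

2.998 Fe apfu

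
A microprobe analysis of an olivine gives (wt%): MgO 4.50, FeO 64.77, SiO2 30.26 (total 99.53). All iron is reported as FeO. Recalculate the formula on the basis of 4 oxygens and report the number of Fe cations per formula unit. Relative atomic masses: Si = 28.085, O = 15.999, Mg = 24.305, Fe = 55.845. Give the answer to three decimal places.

1.785 Fe apfu

4.50 wt% MgO ÷ 40.304 g/mol = 0.11165 mol, giving 0.11165 Mg and 0.11165 O.
64.77 wt% FeO ÷ 71.844 g/mol = 0.90154 mol, giving 0.90154 Fe and 0.90154 O.
30.26 wt% SiO2 ÷ 60.083 g/mol = 0.50364 mol, giving 0.50364 Si and 1.00728 O.
Oxygen sums to 2.02047; scaling by 4/2.02047 = 1.97974 puts the formula on 4 O.
Fe: 0.90154 × 1.97974 = 1.785 atoms per formula unit.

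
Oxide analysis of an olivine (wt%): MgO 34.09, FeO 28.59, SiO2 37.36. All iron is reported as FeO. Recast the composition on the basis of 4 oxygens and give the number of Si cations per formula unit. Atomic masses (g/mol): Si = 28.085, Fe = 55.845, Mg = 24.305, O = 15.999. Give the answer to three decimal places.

1.000 Si apfu

MgO: 34.09/40.304 = 0.84582 mol → 0.84582 mol Mg, 0.84582 mol O.
FeO: 28.59/71.844 = 0.39795 mol → 0.39795 mol Fe, 0.39795 mol O.
SiO2: 37.36/60.083 = 0.62181 mol → 0.62181 mol Si, 1.24362 mol O.
Total oxygen = 2.48739 mol. Normalization factor = 4/2.48739 = 1.60811.
Si per 4 O = 0.62181 × 1.60811 = 1.000.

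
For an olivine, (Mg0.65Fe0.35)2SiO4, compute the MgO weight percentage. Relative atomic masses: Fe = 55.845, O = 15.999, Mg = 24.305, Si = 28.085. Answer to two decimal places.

Molar mass of (Mg0.65Fe0.35)2SiO4 = 1.30×24.305 + 0.70×55.845 + 1×28.085 + 4×15.999 = 162.769 g/mol.
Each formula unit contains 1.30 Mg, equivalent to 1.30/1 = 1.3000 mol MgO.
M(MgO) = 1×24.305 + 1×15.999 = 40.304 g/mol.
Mass of MgO per formula unit = 1.3000 × 40.304 = 52.395 g.
MgO wt% = 52.395 / 162.769 × 100 = 32.19%.

32.19 wt%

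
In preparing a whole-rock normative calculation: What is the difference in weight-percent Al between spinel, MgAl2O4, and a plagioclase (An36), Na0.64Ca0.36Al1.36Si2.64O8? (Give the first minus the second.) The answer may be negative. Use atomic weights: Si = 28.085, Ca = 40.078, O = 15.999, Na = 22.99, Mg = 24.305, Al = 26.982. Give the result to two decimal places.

First mineral: 53.964 g Al in 142.265 g formula = 37.93 wt% Al.
Second mineral: 36.696 g Al in 267.974 g formula = 13.69 wt% Al.
37.93% − 13.69% gives a difference of 24.24 percentage points.

24.24 percentage points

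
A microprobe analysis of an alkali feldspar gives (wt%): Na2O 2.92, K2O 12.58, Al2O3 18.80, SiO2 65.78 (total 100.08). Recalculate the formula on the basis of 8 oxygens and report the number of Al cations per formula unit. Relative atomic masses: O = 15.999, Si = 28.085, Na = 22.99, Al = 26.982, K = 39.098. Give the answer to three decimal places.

Na2O: 2.92/61.979 = 0.04711 mol → 0.09422 mol Na, 0.04711 mol O.
K2O: 12.58/94.195 = 0.13355 mol → 0.26710 mol K, 0.13355 mol O.
Al2O3: 18.80/101.961 = 0.18438 mol → 0.36876 mol Al, 0.55314 mol O.
SiO2: 65.78/60.083 = 1.09482 mol → 1.09482 mol Si, 2.18964 mol O.
Total oxygen = 2.92344 mol. Normalization factor = 8/2.92344 = 2.73650.
Al per 8 O = 0.36876 × 2.73650 = 1.009.

1.009 Al apfu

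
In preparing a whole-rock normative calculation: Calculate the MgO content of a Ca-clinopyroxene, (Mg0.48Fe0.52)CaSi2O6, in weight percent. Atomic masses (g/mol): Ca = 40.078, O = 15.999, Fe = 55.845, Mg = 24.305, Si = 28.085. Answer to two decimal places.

M((Mg0.48Fe0.52)CaSi2O6) = 232.948 g/mol; M(MgO) = 40.304 g/mol.
Moles MgO per formula unit = 0.48 Mg ÷ 1 = 0.4800.
MgO fraction = (0.4800 × 40.304) / 232.948 = 19.346/232.948 = 0.0830.

8.30 wt%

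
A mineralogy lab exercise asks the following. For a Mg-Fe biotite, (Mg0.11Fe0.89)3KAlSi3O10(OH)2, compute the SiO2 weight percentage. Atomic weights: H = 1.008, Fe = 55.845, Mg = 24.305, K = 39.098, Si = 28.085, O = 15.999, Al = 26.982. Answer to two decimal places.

35.94 wt%

Formula mass = 501.466 g/mol.
3 Si → 3.0000 mol SiO2 per formula unit; M(SiO2) = 60.083, so SiO2 mass = 180.249 g.
180.249/501.466 × 100 = 35.94 wt%.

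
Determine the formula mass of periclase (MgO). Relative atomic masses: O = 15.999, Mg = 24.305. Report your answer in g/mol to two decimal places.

40.30 g/mol

The formula mass is the sum 1(24.305) + 1(15.999).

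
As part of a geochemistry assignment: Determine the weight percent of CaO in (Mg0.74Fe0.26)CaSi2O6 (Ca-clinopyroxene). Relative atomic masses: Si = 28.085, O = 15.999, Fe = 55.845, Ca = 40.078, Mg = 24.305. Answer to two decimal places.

24.95 wt%

M((Mg0.74Fe0.26)CaSi2O6) = 224.747 g/mol; M(CaO) = 56.077 g/mol.
Moles CaO per formula unit = 1 Ca ÷ 1 = 1.0000.
CaO fraction = (1.0000 × 56.077) / 224.747 = 56.077/224.747 = 0.2495.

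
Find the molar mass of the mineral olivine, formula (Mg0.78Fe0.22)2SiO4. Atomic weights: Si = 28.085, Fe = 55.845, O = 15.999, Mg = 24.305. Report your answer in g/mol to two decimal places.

154.57 g/mol

M = 1.56(24.305) + 0.44(55.845) + 1(28.085) + 4(15.999)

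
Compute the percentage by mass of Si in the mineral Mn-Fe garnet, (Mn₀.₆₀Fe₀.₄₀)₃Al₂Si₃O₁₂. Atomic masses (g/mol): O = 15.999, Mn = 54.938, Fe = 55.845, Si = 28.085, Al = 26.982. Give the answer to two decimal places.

Molar mass of (Mn₀.₆₀Fe₀.₄₀)₃Al₂Si₃O₁₂: 1.80·54.938 + 1.20·55.845 + 2·26.982 + 3·28.085 + 12·15.999 = 496.109 g/mol.
Mass of Si per formula unit: 3 × 28.085 = 84.255 g.
Weight fraction Si = 84.255 / 496.109 = 0.1698.

16.98 mass %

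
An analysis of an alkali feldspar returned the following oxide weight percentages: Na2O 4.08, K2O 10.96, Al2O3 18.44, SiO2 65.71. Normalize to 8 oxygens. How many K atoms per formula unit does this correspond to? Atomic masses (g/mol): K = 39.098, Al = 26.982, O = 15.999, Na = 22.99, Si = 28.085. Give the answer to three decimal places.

0.639 K apfu

Na2O: 4.08/61.979 = 0.06583 mol → 0.13166 mol Na, 0.06583 mol O.
K2O: 10.96/94.195 = 0.11635 mol → 0.23270 mol K, 0.11635 mol O.
Al2O3: 18.44/101.961 = 0.18085 mol → 0.36170 mol Al, 0.54255 mol O.
SiO2: 65.71/60.083 = 1.09365 mol → 1.09365 mol Si, 2.18730 mol O.
Total oxygen = 2.91203 mol. Normalization factor = 8/2.91203 = 2.74722.
K per 8 O = 0.23270 × 2.74722 = 0.639.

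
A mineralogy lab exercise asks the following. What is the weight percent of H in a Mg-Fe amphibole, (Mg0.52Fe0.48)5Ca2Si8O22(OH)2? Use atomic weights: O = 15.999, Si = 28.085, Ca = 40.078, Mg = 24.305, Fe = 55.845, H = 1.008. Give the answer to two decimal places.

Molar mass of (Mg0.52Fe0.48)5Ca2Si8O22(OH)2: 2.60×24.305 + 2.40×55.845 + 2×40.078 + 8×28.085 + 24×15.999 + 2×1.008 = 888.049 g/mol.
Mass of H per formula unit: 2 × 1.008 = 2.016 g.
Weight fraction H = 2.016 / 888.049 = 0.0023.

0.23 weight percent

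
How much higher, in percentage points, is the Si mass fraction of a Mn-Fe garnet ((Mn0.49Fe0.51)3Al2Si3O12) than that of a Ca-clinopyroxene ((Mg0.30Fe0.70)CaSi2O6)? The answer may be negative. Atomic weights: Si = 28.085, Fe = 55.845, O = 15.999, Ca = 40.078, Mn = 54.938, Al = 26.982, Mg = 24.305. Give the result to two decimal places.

M((Mn0.49Fe0.51)3Al2Si3O12) = 496.409 g/mol, so wt% Si = 84.255/496.409 × 100 = 16.97%.
M((Mg0.30Fe0.70)CaSi2O6) = 238.625 g/mol, so wt% Si = 56.170/238.625 × 100 = 23.54%.
16.97 − 23.54 = -6.57 pp.

-6.57 percentage points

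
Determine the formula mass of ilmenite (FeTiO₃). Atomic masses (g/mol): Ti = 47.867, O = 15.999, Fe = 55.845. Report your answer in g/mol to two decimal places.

Fe: 1 × 55.845 = 55.8450
Ti: 1 × 47.867 = 47.8670
O: 3 × 15.999 = 47.9970
Summing the contributions gives the formula mass.

151.71 g/mol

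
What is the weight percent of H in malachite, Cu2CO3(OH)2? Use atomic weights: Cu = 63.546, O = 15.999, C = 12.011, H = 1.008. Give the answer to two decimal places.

0.91 wt%

M(Cu2CO3(OH)2) = 221.114 g/mol.
H contributes 2 × 1.008 = 2.016 g per mole.
2.016/221.114 = 0.0091 → 0.91%.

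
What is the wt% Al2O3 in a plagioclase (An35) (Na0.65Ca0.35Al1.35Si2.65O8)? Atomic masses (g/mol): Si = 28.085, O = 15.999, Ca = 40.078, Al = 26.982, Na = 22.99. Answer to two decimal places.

M(Na0.65Ca0.35Al1.35Si2.65O8) = 267.814 g/mol; M(Al2O3) = 101.961 g/mol.
Moles Al2O3 per formula unit = 1.35 Al ÷ 2 = 0.6750.
Al2O3 fraction = (0.6750 × 101.961) / 267.814 = 68.824/267.814 = 0.2570.

25.70 wt%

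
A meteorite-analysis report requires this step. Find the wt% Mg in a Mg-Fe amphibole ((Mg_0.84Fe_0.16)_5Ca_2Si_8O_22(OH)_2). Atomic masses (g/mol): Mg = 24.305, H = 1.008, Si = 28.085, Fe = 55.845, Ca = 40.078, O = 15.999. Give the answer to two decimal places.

Molar mass of (Mg_0.84Fe_0.16)_5Ca_2Si_8O_22(OH)_2: 4.20×24.305 + 0.80×55.845 + 2×40.078 + 8×28.085 + 24×15.999 + 2×1.008 = 837.585 g/mol.
Mass of Mg per formula unit: 4.20 × 24.305 = 102.081 g.
Weight fraction Mg = 102.081 / 837.585 = 0.1219.

12.19 mass %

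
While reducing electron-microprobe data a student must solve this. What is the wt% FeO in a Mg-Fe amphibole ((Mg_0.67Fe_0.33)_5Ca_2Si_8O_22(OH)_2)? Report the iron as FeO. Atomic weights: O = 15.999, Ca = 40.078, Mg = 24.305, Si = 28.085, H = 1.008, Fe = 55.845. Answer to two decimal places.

13.71 wt%

Molar mass of (Mg_0.67Fe_0.33)_5Ca_2Si_8O_22(OH)_2 = 3.35·24.305 + 1.65·55.845 + 2·40.078 + 8·28.085 + 24·15.999 + 2·1.008 = 864.394 g/mol.
Each formula unit contains 1.65 Fe, equivalent to 1.65/1 = 1.6500 mol FeO.
M(FeO) = 1×55.845 + 1×15.999 = 71.844 g/mol.
Mass of FeO per formula unit = 1.6500 × 71.844 = 118.543 g.
FeO wt% = 118.543 / 864.394 × 100 = 13.71%.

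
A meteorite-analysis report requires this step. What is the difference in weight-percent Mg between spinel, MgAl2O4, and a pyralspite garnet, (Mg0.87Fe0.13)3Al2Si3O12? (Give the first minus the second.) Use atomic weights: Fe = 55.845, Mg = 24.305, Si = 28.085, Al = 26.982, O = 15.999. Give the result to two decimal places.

Mg in MgAl2O4: molar mass 142.265 g/mol; 1×24.305 = 24.305 g → 17.08 wt%.
Mg in (Mg0.87Fe0.13)3Al2Si3O12: molar mass 415.423 g/mol; 2.61×24.305 = 63.436 g → 15.27 wt%.
Difference = 17.08 − 15.27 = 1.81 percentage points.

1.81 percentage points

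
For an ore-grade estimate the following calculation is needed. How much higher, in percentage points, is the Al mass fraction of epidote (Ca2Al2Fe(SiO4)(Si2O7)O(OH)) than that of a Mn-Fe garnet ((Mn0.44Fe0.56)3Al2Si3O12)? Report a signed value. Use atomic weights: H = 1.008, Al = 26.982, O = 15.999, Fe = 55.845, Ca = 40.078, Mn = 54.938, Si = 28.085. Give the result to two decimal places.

Al in Ca2Al2Fe(SiO4)(Si2O7)O(OH): molar mass 483.215 g/mol; 2×26.982 = 53.964 g → 11.17 wt%.
Al in (Mn0.44Fe0.56)3Al2Si3O12: molar mass 496.545 g/mol; 2×26.982 = 53.964 g → 10.87 wt%.
Difference = 11.17 − 10.87 = 0.30 percentage points.

0.30 percentage points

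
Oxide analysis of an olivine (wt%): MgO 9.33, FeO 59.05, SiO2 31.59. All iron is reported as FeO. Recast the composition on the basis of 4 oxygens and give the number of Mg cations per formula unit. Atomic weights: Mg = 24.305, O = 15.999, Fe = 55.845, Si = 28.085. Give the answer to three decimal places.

9.33 wt% MgO ÷ 40.304 g/mol = 0.23149 mol, giving 0.23149 Mg and 0.23149 O.
59.05 wt% FeO ÷ 71.844 g/mol = 0.82192 mol, giving 0.82192 Fe and 0.82192 O.
31.59 wt% SiO2 ÷ 60.083 g/mol = 0.52577 mol, giving 0.52577 Si and 1.05154 O.
Oxygen sums to 2.10495; scaling by 4/2.10495 = 1.90028 puts the formula on 4 O.
Mg: 0.23149 × 1.90028 = 0.440 atoms per formula unit.

0.440 Mg apfu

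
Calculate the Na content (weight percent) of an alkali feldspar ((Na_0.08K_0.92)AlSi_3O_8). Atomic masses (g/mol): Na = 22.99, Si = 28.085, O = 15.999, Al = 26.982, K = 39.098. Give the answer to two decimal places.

0.66 weight percent

Formula mass = 0.08*22.99 + 0.92*39.098 + 1*26.982 + 3*28.085 + 8*15.999 = 277.038 g/mol, of which 1.839 g is Na.
So Na makes up 1.839/277.038 = 0.0066 of the mass, i.e. 0.66%.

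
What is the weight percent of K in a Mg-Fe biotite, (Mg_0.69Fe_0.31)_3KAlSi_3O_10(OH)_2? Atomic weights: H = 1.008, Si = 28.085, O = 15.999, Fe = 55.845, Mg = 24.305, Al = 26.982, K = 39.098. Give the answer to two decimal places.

8.75 mass %

M((Mg_0.69Fe_0.31)_3KAlSi_3O_10(OH)_2) = 446.586 g/mol.
K contributes 1 × 39.098 = 39.098 g per mole.
39.098/446.586 = 0.0875 → 8.75%.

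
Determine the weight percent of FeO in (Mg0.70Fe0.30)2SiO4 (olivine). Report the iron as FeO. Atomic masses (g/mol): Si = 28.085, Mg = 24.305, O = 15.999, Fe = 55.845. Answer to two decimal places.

Formula mass = 159.615 g/mol.
0.60 Fe → 0.6000 mol FeO per formula unit; M(FeO) = 71.844, so FeO mass = 43.106 g.
43.106/159.615 × 100 = 27.01 wt%.

27.01 wt%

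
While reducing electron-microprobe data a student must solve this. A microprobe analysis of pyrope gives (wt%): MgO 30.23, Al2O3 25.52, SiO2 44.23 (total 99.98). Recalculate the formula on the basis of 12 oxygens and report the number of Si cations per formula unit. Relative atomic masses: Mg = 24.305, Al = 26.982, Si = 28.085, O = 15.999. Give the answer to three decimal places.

2.971 Si apfu

MgO: 30.23/40.304 = 0.75005 mol → 0.75005 mol Mg, 0.75005 mol O.
Al2O3: 25.52/101.961 = 0.25029 mol → 0.50058 mol Al, 0.75087 mol O.
SiO2: 44.23/60.083 = 0.73615 mol → 0.73615 mol Si, 1.47230 mol O.
Total oxygen = 2.97322 mol. Normalization factor = 12/2.97322 = 4.03603.
Si per 12 O = 0.73615 × 4.03603 = 2.971.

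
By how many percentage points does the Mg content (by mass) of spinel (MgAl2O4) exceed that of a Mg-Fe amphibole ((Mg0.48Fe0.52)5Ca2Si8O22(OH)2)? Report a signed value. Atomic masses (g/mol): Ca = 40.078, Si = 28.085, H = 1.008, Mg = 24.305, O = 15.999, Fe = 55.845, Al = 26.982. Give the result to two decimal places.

10.56 percentage points

Mg in MgAl2O4: molar mass 142.265 g/mol; 1×24.305 = 24.305 g → 17.08 wt%.
Mg in (Mg0.48Fe0.52)5Ca2Si8O22(OH)2: molar mass 894.357 g/mol; 2.40×24.305 = 58.332 g → 6.52 wt%.
Difference = 17.08 − 6.52 = 10.56 percentage points.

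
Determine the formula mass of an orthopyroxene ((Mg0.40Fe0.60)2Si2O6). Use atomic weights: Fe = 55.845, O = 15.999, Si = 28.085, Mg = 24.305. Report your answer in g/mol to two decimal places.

M = 0.80*24.305 + 1.20*55.845 + 2*28.085 + 6*15.999

238.62 g/mol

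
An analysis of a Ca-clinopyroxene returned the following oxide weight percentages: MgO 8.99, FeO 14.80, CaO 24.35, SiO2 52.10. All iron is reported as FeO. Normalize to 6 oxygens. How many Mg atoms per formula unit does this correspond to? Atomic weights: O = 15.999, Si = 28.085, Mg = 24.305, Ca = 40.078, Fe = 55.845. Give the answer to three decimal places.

0.515 Mg apfu

8.99 wt% MgO ÷ 40.304 g/mol = 0.22305 mol, giving 0.22305 Mg and 0.22305 O.
14.80 wt% FeO ÷ 71.844 g/mol = 0.20600 mol, giving 0.20600 Fe and 0.20600 O.
24.35 wt% CaO ÷ 56.077 g/mol = 0.43422 mol, giving 0.43422 Ca and 0.43422 O.
52.10 wt% SiO2 ÷ 60.083 g/mol = 0.86713 mol, giving 0.86713 Si and 1.73426 O.
Oxygen sums to 2.59753; scaling by 6/2.59753 = 2.30989 puts the formula on 6 O.
Mg: 0.22305 × 2.30989 = 0.515 atoms per formula unit.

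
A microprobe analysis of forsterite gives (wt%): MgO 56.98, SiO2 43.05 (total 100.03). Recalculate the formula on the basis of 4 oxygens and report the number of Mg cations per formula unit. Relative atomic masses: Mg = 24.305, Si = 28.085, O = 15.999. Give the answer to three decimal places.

1.986 Mg apfu

MgO (M=40.304): mol = 1.41376; Mg = 1.41376, O = 1.41376.
SiO2 (M=60.083): mol = 0.71651; Si = 0.71651, O = 1.43302.
ΣO = 2.84678; factor = 4/ΣO = 1.40510.
Mg apfu = 1.41376 × 1.40510 = 1.986.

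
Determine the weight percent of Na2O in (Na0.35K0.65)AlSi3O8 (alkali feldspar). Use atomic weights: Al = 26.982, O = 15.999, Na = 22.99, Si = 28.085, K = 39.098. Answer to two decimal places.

Formula mass = 272.689 g/mol.
0.35 Na → 0.1750 mol Na2O per formula unit; M(Na2O) = 61.979, so Na2O mass = 10.846 g.
10.846/272.689 × 100 = 3.98 wt%.

3.98 wt%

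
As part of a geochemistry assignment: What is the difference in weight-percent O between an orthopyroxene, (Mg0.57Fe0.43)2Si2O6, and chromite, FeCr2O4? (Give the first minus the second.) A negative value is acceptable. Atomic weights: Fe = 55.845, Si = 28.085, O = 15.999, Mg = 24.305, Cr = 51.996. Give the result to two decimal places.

13.53 percentage points

First mineral: 95.994 g O in 227.898 g formula = 42.12 wt% O.
Second mineral: 63.996 g O in 223.833 g formula = 28.59 wt% O.
42.12% − 28.59% gives a difference of 13.53 percentage points.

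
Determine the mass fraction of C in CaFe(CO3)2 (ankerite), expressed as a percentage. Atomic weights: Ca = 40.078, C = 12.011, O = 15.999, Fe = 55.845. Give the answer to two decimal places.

Molar mass of CaFe(CO3)2: 1·40.078 + 1·55.845 + 2·12.011 + 6·15.999 = 215.939 g/mol.
Mass of C per formula unit: 2 × 12.011 = 24.022 g.
Weight fraction C = 24.022 / 215.939 = 0.1112.

11.12 wt%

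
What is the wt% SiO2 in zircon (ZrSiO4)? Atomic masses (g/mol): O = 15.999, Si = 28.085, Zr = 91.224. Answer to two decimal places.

32.78 wt%

Molar mass of ZrSiO4 = 1×91.224 + 1×28.085 + 4×15.999 = 183.305 g/mol.
Each formula unit contains 1 Si, equivalent to 1/1 = 1.0000 mol SiO2.
M(SiO2) = 1×28.085 + 2×15.999 = 60.083 g/mol.
Mass of SiO2 per formula unit = 1.0000 × 60.083 = 60.083 g.
SiO2 wt% = 60.083 / 183.305 × 100 = 32.78%.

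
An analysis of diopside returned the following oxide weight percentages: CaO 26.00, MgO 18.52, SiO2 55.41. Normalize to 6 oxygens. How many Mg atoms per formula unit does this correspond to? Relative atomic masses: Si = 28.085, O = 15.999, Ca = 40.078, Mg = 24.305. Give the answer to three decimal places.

0.996 Mg apfu

CaO (M=56.077): mol = 0.46365; Ca = 0.46365, O = 0.46365.
MgO (M=40.304): mol = 0.45951; Mg = 0.45951, O = 0.45951.
SiO2 (M=60.083): mol = 0.92222; Si = 0.92222, O = 1.84444.
ΣO = 2.76760; factor = 6/ΣO = 2.16794.
Mg apfu = 0.45951 × 2.16794 = 0.996.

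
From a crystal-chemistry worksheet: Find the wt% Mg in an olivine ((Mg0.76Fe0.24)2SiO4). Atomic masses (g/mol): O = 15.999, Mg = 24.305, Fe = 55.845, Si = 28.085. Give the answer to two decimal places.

M((Mg0.76Fe0.24)2SiO4) = 155.830 g/mol.
Mg contributes 1.52 × 24.305 = 36.944 g per mole.
36.944/155.830 = 0.2371 → 23.71%.

23.71 wt%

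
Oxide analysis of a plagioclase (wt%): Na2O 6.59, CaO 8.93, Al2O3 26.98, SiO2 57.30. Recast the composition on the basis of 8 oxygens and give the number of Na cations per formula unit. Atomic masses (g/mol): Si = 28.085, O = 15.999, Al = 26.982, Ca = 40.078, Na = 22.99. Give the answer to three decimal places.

0.573 Na apfu

6.59 wt% Na2O ÷ 61.979 g/mol = 0.10633 mol, giving 0.21266 Na and 0.10633 O.
8.93 wt% CaO ÷ 56.077 g/mol = 0.15925 mol, giving 0.15925 Ca and 0.15925 O.
26.98 wt% Al2O3 ÷ 101.961 g/mol = 0.26461 mol, giving 0.52922 Al and 0.79383 O.
57.30 wt% SiO2 ÷ 60.083 g/mol = 0.95368 mol, giving 0.95368 Si and 1.90736 O.
Oxygen sums to 2.96677; scaling by 8/2.96677 = 2.69654 puts the formula on 8 O.
Na: 0.21266 × 2.69654 = 0.573 atoms per formula unit.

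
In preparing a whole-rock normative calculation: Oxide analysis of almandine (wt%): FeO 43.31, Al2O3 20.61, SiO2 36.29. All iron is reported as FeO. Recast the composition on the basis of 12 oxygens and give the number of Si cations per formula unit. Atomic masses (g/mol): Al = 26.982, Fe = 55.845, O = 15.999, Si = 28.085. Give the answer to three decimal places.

FeO (M=71.844): mol = 0.60283; Fe = 0.60283, O = 0.60283.
Al2O3 (M=101.961): mol = 0.20214; Al = 0.40428, O = 0.60642.
SiO2 (M=60.083): mol = 0.60400; Si = 0.60400, O = 1.20800.
ΣO = 2.41725; factor = 12/ΣO = 4.96432.
Si apfu = 0.60400 × 4.96432 = 2.998.

2.998 Si apfu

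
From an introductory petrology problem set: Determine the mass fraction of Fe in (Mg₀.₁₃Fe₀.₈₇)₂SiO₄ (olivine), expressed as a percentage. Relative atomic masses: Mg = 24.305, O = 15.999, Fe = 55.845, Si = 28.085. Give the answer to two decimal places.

Formula mass = 0.26·24.305 + 1.74·55.845 + 1·28.085 + 4·15.999 = 195.571 g/mol, of which 97.170 g is Fe.
So Fe makes up 97.170/195.571 = 0.4969 of the mass, i.e. 49.69%.

49.69 mass %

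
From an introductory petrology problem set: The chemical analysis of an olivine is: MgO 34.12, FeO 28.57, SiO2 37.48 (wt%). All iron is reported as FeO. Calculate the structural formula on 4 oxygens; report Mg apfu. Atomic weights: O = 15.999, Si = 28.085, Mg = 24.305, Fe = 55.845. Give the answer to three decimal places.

34.12 wt% MgO ÷ 40.304 g/mol = 0.84657 mol, giving 0.84657 Mg and 0.84657 O.
28.57 wt% FeO ÷ 71.844 g/mol = 0.39767 mol, giving 0.39767 Fe and 0.39767 O.
37.48 wt% SiO2 ÷ 60.083 g/mol = 0.62380 mol, giving 0.62380 Si and 1.24760 O.
Oxygen sums to 2.49184; scaling by 4/2.49184 = 1.60524 puts the formula on 4 O.
Mg: 0.84657 × 1.60524 = 1.359 atoms per formula unit.

1.359 Mg apfu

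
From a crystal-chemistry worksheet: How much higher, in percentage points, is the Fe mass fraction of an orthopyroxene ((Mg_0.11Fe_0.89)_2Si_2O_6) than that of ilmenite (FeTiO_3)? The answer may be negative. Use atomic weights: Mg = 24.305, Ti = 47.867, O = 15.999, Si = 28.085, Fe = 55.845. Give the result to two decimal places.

M((Mg_0.11Fe_0.89)_2Si_2O_6) = 256.915 g/mol, so wt% Fe = 99.404/256.915 × 100 = 38.69%.
M(FeTiO_3) = 151.709 g/mol, so wt% Fe = 55.845/151.709 × 100 = 36.81%.
38.69 − 36.81 = 1.88 pp.

1.88 percentage points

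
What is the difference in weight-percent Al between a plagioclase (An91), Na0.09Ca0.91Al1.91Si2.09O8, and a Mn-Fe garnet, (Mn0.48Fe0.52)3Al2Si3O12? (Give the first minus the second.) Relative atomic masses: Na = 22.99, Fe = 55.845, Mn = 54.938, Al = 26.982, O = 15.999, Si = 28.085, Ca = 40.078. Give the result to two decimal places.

7.75 percentage points

First mineral: 51.536 g Al in 276.765 g formula = 18.62 wt% Al.
Second mineral: 53.964 g Al in 496.436 g formula = 10.87 wt% Al.
18.62% − 10.87% gives a difference of 7.75 percentage points.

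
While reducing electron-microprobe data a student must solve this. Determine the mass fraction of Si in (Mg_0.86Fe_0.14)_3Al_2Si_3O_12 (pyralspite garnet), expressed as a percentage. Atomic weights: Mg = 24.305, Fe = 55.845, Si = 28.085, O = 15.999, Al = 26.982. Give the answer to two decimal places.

M((Mg_0.86Fe_0.14)_3Al_2Si_3O_12) = 416.369 g/mol.
Si contributes 3 × 28.085 = 84.255 g per mole.
84.255/416.369 = 0.2024 → 20.24%.

20.24 wt%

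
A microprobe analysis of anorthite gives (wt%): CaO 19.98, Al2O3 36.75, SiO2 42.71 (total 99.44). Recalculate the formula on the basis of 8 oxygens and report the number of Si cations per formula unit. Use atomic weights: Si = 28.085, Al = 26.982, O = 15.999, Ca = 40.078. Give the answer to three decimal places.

CaO (M=56.077): mol = 0.35630; Ca = 0.35630, O = 0.35630.
Al2O3 (M=101.961): mol = 0.36043; Al = 0.72086, O = 1.08129.
SiO2 (M=60.083): mol = 0.71085; Si = 0.71085, O = 1.42170.
ΣO = 2.85929; factor = 8/ΣO = 2.79790.
Si apfu = 0.71085 × 2.79790 = 1.989.

1.989 Si apfu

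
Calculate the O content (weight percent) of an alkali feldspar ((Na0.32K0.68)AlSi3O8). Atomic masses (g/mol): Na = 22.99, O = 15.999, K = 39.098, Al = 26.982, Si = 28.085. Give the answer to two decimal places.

46.85 weight percent

Molar mass of (Na0.32K0.68)AlSi3O8: 0.32×22.99 + 0.68×39.098 + 1×26.982 + 3×28.085 + 8×15.999 = 273.172 g/mol.
Mass of O per formula unit: 8 × 15.999 = 127.992 g.
Weight fraction O = 127.992 / 273.172 = 0.4685.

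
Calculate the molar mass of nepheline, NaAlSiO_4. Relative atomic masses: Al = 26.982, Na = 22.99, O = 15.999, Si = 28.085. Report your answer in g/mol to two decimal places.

M = 1·22.99 + 1·26.982 + 1·28.085 + 4·15.999

142.05 g/mol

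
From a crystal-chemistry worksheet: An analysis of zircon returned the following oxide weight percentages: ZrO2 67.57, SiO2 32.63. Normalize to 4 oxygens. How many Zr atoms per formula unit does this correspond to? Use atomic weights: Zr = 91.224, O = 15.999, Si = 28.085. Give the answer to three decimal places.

67.57 wt% ZrO2 ÷ 123.222 g/mol = 0.54836 mol, giving 0.54836 Zr and 1.09672 O.
32.63 wt% SiO2 ÷ 60.083 g/mol = 0.54308 mol, giving 0.54308 Si and 1.08616 O.
Oxygen sums to 2.18288; scaling by 4/2.18288 = 1.83244 puts the formula on 4 O.
Zr: 0.54836 × 1.83244 = 1.005 atoms per formula unit.

1.005 Zr apfu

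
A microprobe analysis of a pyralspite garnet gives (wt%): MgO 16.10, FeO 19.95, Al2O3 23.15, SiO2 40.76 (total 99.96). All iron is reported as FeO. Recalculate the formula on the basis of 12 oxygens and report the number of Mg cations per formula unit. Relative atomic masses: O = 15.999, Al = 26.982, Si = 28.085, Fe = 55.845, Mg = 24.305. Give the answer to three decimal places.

MgO (M=40.304): mol = 0.39946; Mg = 0.39946, O = 0.39946.
FeO (M=71.844): mol = 0.27768; Fe = 0.27768, O = 0.27768.
Al2O3 (M=101.961): mol = 0.22705; Al = 0.45410, O = 0.68115.
SiO2 (M=60.083): mol = 0.67839; Si = 0.67839, O = 1.35678.
ΣO = 2.71507; factor = 12/ΣO = 4.41978.
Mg apfu = 0.39946 × 4.41978 = 1.766.

1.766 Mg apfu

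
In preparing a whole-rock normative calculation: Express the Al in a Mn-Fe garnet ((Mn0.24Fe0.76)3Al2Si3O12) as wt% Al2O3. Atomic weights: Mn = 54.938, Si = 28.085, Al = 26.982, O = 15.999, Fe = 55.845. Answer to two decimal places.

20.51 wt%

Molar mass of (Mn0.24Fe0.76)3Al2Si3O12 = 0.72·54.938 + 2.28·55.845 + 2·26.982 + 3·28.085 + 12·15.999 = 497.089 g/mol.
Each formula unit contains 2 Al, equivalent to 2/2 = 1.0000 mol Al2O3.
M(Al2O3) = 2×26.982 + 3×15.999 = 101.961 g/mol.
Mass of Al2O3 per formula unit = 1.0000 × 101.961 = 101.961 g.
Al2O3 wt% = 101.961 / 497.089 × 100 = 20.51%.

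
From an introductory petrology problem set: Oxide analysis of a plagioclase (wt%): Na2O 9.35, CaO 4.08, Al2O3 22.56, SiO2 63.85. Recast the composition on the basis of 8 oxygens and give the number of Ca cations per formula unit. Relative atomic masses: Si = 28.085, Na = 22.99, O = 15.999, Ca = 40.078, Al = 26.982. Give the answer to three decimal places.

0.193 Ca apfu

Na2O (M=61.979): mol = 0.15086; Na = 0.30172, O = 0.15086.
CaO (M=56.077): mol = 0.07276; Ca = 0.07276, O = 0.07276.
Al2O3 (M=101.961): mol = 0.22126; Al = 0.44252, O = 0.66378.
SiO2 (M=60.083): mol = 1.06270; Si = 1.06270, O = 2.12540.
ΣO = 3.01280; factor = 8/ΣO = 2.65534.
Ca apfu = 0.07276 × 2.65534 = 0.193.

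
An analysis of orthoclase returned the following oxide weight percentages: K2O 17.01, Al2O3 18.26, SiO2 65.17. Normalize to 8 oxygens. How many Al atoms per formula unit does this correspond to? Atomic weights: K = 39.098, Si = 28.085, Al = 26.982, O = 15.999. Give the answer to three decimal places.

17.01 wt% K2O ÷ 94.195 g/mol = 0.18058 mol, giving 0.36116 K and 0.18058 O.
18.26 wt% Al2O3 ÷ 101.961 g/mol = 0.17909 mol, giving 0.35818 Al and 0.53727 O.
65.17 wt% SiO2 ÷ 60.083 g/mol = 1.08467 mol, giving 1.08467 Si and 2.16934 O.
Oxygen sums to 2.88719; scaling by 8/2.88719 = 2.77086 puts the formula on 8 O.
Al: 0.35818 × 2.77086 = 0.992 atoms per formula unit.

0.992 Al apfu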